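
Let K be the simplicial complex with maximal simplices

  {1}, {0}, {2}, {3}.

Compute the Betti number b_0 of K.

We work with the vertex ordering 0 < 1 < 2 < 3. The simplices of K, each written with vertices in increasing order, are:

  0-simplices (4): [0], [1], [2], [3]

Hence C_0 ≅ Z^4.

From H_k ≅ ker(∂_k) / im(∂_{k+1}) we obtain:

  H_0: rank C_0 − rank ∂_1 = 4 − 0 = 4, and there is no ∂_1, so H_0 ≅ Z^4.

Hence the Betti numbers are b_0 = 4.

b_0 = 4.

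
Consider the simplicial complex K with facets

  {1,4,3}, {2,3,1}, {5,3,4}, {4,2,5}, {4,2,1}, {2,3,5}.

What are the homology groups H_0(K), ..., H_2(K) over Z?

Take the total order 1 < 2 < 3 < 4 < 5 on the vertex set. Then K (dimension 2) consists of the simplices:

  0-simplices (5): [1], [2], [3], [4], [5]
  1-simplices (9): [1,2], [1,3], [1,4], [2,3], [2,4], [2,5], [3,4], [3,5], [4,5]
  2-simplices (6): [1,2,3], [1,2,4], [1,3,4], [2,3,5], [2,4,5], [3,4,5]

Hence C_0 ≅ Z^5, C_1 ≅ Z^9, C_2 ≅ Z^6.

∂_1: C_1 → C_0 is given by ∂[p,q] = [q] − [p]. For instance
  ∂[3,4] = [4] − [3].
As a 5×9 matrix over Z this has rank 4, with invariant factors (1,1,1,1).

Boundary ∂_2: C_2 → C_1 maps a triangle to the signed sum of its edges. For instance
  ∂[2,3,5] = [3,5] − [2,5] + [2,3],
  ∂[1,2,3] = [2,3] − [1,3] + [1,2].
This gives a 9×6 integer matrix of rank 5; reducing to Smith normal form yields diagonal entries (1,1,1,1,1).

Computing H_k = (kernel of ∂_k) / (image of ∂_{k+1}):

  H_0: rank C_0 − rank ∂_1 = 5 − 4 = 1, and the invariant factors of ∂_1 are all 1, so H_0 ≅ Z.
  H_1: rank ker ∂_1 − rank ∂_2 = (9 − 4) − 5 = 0, and the invariant factors of ∂_2 are all 1, so H_1 ≅ 0.
  H_2: rank ker ∂_2 − rank ∂_3 = (6 − 5) − 0 = 1, and there is no ∂_3, so H_2 ≅ Z.

H_0 = Z,  H_1 = 0,  H_2 = Z.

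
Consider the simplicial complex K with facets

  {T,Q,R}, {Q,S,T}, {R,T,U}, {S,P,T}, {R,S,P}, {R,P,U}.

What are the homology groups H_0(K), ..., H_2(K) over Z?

H_0 = Z,  H_1 = Z,  H_2 = 0.

Order the vertices as P < Q < R < S < T < U. Listing each simplex with vertices in this order, K has dimension 2 with simplices:

  0-simplices (6): P, Q, R, S, T, U
  1-simplices (12): PR, PS, PT, PU, QR, QS, QT, RS, RT, RU, ST, TU
  2-simplices (6): PRS, PRU, PST, QRT, QST, RTU

giving chain groups C_0 ≅ Z^6, C_1 ≅ Z^12, C_2 ≅ Z^6.

The boundary map ∂_1: C_1 → C_0 sends each edge [p,q] (with p < q) to q − p.
This gives a 6×12 integer matrix of rank 5; reducing to Smith normal form yields diagonal entries (1,1,1,1,1).

∂_2: C_2 → C_1 maps a triangle to the signed sum of its edges. For instance
  ∂QRT = RT − QT + QR,
  ∂PRU = RU − PU + PR.
As a 12×6 matrix over Z this has rank 6, with invariant factors (1,1,1,1,1,1).

From H_k ≅ ker(∂_k) / im(∂_{k+1}) we obtain:

  H_0: rank C_0 − rank ∂_1 = 6 − 5 = 1, and the invariant factors of ∂_1 are all 1, so H_0 ≅ Z.
  H_1: rank ker ∂_1 − rank ∂_2 = (12 − 5) − 6 = 1, and the invariant factors of ∂_2 are all 1, so H_1 ≅ Z.
  H_2: rank ker ∂_2 − rank ∂_3 = (6 − 6) − 0 = 0, and there is no ∂_3, so H_2 ≅ 0.

As a check, the Euler characteristic is 6 − 12 + 6 = 0, which agrees with 1 − 1 + 0 = 0.
(K is a triangulation of the cylinder S^1 x I.)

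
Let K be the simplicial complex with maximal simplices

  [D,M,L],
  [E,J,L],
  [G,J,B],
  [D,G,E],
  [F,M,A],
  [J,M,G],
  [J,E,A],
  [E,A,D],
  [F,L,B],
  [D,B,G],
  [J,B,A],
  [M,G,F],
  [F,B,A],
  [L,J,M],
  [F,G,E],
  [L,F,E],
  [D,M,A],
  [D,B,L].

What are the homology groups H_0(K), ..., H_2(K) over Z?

K has 9 vertices, 27 edges, 18 triangles.
rank ∂_0 = 0, rank ∂_1 = 8 ⇒ b_0 = 9 − 0 − 8 = 1; all invariant factors of ∂_1 are 1 so no torsion. So H_0 ≅ Z.
rank ∂_1 = 8, rank ∂_2 = 17 ⇒ b_1 = 27 − 8 − 17 = 2; all invariant factors of ∂_2 are 1 so no torsion. So H_1 ≅ Z^2.
rank ∂_2 = 17, rank ∂_3 = 0 ⇒ b_2 = 18 − 17 − 0 = 1. So H_2 ≅ Z.

H_0 = Z,  H_1 = Z^2,  H_2 = Z.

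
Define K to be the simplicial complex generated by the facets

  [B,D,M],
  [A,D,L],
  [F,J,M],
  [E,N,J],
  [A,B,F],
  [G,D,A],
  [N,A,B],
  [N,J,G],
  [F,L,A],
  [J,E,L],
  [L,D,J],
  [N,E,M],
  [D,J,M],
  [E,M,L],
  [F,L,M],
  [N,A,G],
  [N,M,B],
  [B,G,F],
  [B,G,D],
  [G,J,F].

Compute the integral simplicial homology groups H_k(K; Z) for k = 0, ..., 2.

H_0 = Z,  H_1 = Z ⊕ Z/2,  H_2 = 0.

Take the total order A < B < D < E < F < G < J < L < M < N on the vertex set. Then K (dimension 2) consists of the simplices:

  0-simplices (10): A, B, D, E, F, G, J, L, M, N
  1-simplices (30): AB, AD, AF, AG, AL, AN, BD, BF, BG, BM, BN, DG, DJ, DL, DM, EJ, EL, EM, EN, FG, FJ, FL, FM, GJ, GN, JL, JM, JN, LM, MN
  2-simplices (20): ABF, ABN, ADG, ADL, AFL, AGN, BDG, BDM, BFG, BMN, DJL, DJM, EJL, EJN, ELM, EMN, FGJ, FJM, FLM, GJN

Hence C_0 ≅ Z^10, C_1 ≅ Z^30, C_2 ≅ Z^20.

∂_1: C_1 → C_0 sends each edge [p,q] (with p < q) to q − p.
The resulting 10×30 matrix has rank 9, and its Smith normal form has invariant factors (1,1,1,1,1,1,1,1,1).

The boundary map ∂_2: C_2 → C_1 acts by ∂[p,q,r] = [q,r] − [p,r] + [p,q]. For instance
  ∂EMN = MN − EN + EM,
  ∂EJN = JN − EN + EJ.
The resulting 30×20 matrix has rank 20, and its Smith normal form has invariant factors (1,1,1,1,1,1,1,1,1,1,1,1,1,1,1,1,1,1,1,2).

Reading off H_k = ker ∂_k / im ∂_{k+1}:

  H_0: rank C_0 − rank ∂_1 = 10 − 9 = 1, and the invariant factors of ∂_1 are all 1, so H_0 = Z.
  H_1: rank ker ∂_1 − rank ∂_2 = (30 − 9) − 20 = 1, and ∂_2 has invariant factor 2 > 1, so H_1 = Z ⊕ Z/2.
  H_2: rank ker ∂_2 − rank ∂_3 = (20 − 20) − 0 = 0, and there is no ∂_3, so H_2 = 0.

(K is a triangulation of the Klein bottle.)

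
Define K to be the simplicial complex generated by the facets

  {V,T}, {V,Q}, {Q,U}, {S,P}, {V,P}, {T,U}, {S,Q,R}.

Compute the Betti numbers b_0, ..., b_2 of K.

We work with the vertex ordering P < Q < R < S < T < U < V. The simplices of K, each written with vertices in increasing order, are:

  0-simplices (7): P, Q, R, S, T, U, V
  1-simplices (9): PS, PV, QR, QS, QU, QV, RS, TU, TV
  2-simplices (1): QRS

so the chain groups are C_0 ≅ Z^7, C_1 ≅ Z^9, C_2 ≅ Z^1.

∂_1: C_1 → C_0 maps an edge to its endpoints' difference, ∂[p,q] = q − p. For instance
  ∂TV = V − T.
The resulting 7×9 matrix has rank 6, and its Smith normal form has invariant factors (1,1,1,1,1,1).

∂_2: C_2 → C_1 acts by ∂[p,q,r] = [q,r] − [p,r] + [p,q]. For instance
  ∂QRS = RS − QS + QR.
The 9×1 boundary matrix has rank 1 and Smith normal form diag(1).

From H_k ≅ ker(∂_k) / im(∂_{k+1}) we obtain:

  H_0: rank C_0 − rank ∂_1 = 7 − 6 = 1, and the invariant factors of ∂_1 are all 1, so H_0 ≅ Z.
  H_1: rank ker ∂_1 − rank ∂_2 = (9 − 6) − 1 = 2, and the invariant factors of ∂_2 are all 1, so H_1 ≅ Z^2.
  H_2: rank ker ∂_2 − rank ∂_3 = (1 − 1) − 0 = 0, and there is no ∂_3, so H_2 ≅ 0.

As a check, the Euler characteristic is 7 − 9 + 1 = -1, which agrees with 1 − 2 + 0 = -1.

Hence the Betti numbers are b_0 = 1, b_1 = 2, b_2 = 0.

b_0 = 1, b_1 = 2, b_2 = 0.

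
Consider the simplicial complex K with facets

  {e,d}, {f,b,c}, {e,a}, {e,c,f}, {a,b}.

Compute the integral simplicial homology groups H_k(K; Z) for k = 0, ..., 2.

We work with the vertex ordering a < b < c < d < e < f. The simplices of K, each written with vertices in increasing order, are:

  0-simplices (6): a, b, c, d, e, f
  1-simplices (8): ab, ae, bc, bf, ce, cf, de, ef
  2-simplices (2): bcf, cef

giving chain groups C_0 ≅ Z^6, C_1 ≅ Z^8, C_2 ≅ Z^2.

Boundary ∂_1: C_1 → C_0 maps an edge to its endpoints' difference, ∂[p,q] = q − p.
The 6×8 boundary matrix has rank 5 and Smith normal form diag(1,1,1,1,1).

The boundary map ∂_2: C_2 → C_1 acts by ∂[p,q,r] = [q,r] − [p,r] + [p,q]. For instance
  ∂cef = ef − cf + ce,
  ∂bcf = cf − bf + bc.
The resulting 8×2 matrix has rank 2, and its Smith normal form has invariant factors (1,1).

From H_k ≅ ker(∂_k) / im(∂_{k+1}) we obtain:

  H_0: rank C_0 − rank ∂_1 = 6 − 5 = 1, and the invariant factors of ∂_1 are all 1, so H_0 = Z.
  H_1: rank ker ∂_1 − rank ∂_2 = (8 − 5) − 2 = 1, and the invariant factors of ∂_2 are all 1, so H_1 = Z.
  H_2: rank ker ∂_2 − rank ∂_3 = (2 − 2) − 0 = 0, and there is no ∂_3, so H_2 = 0.

H_0 ≅ Z,  H_1 ≅ Z,  H_2 = 0.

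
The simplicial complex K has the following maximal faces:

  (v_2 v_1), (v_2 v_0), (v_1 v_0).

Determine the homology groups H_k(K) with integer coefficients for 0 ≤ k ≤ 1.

Fix the vertex order v_0 < v_1 < v_2 and write every simplex with vertices in increasing order. Then dim K = 1 and the simplices of K are:

  0-simplices (3): [v_0], [v_1], [v_2]
  1-simplices (3): [v_0,v_1], [v_0,v_2], [v_1,v_2]

giving chain groups C_0 ≅ Z^3, C_1 ≅ Z^3.

∂_1: C_1 → C_0 sends each edge [p,q] (with p < q) to q − p.
The resulting 3×3 matrix has rank 2, and its Smith normal form has invariant factors (1,1).

Computing H_k = (kernel of ∂_k) / (image of ∂_{k+1}):

  H_0: rank C_0 − rank ∂_1 = 3 − 2 = 1, and the invariant factors of ∂_1 are all 1, so H_0 ≅ Z.
  H_1: rank ker ∂_1 − rank ∂_2 = (3 − 2) − 0 = 1, and there is no ∂_2, so H_1 ≅ Z.

As a check, the Euler characteristic is 3 − 3 = 0, which agrees with 1 − 1 = 0.
(K is a triangulation of the circle S^1.)

H_0 ≅ Z,  H_1 ≅ Z.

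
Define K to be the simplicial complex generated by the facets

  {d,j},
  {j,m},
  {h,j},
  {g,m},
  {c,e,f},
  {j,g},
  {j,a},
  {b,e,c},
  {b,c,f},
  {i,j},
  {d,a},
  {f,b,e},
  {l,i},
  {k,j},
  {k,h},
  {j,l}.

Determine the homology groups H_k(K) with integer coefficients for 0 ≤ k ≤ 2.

H_0 ≅ Z^2,  H_1 ≅ Z^4,  H_2 ≅ Z.

Fix the vertex order a < b < c < d < e < f < g < h < i < j < k < l < m and write every simplex with vertices in increasing order. Then dim K = 2 and the simplices of K are:

  0-simplices (13): a, b, c, d, e, f, g, h, i, j, k, l, m
  1-simplices (18): ad, aj, bc, be, bf, ce, cf, dj, ef, gj, gm, hj, hk, ij, il, jk, jl, jm
  2-simplices (4): bce, bcf, bef, cef

giving chain groups C_0 ≅ Z^13, C_1 ≅ Z^18, C_2 ≅ Z^4.

Boundary ∂_1: C_1 → C_0 maps an edge to its endpoints' difference, ∂[p,q] = q − p.
The resulting 13×18 matrix has rank 11, and its Smith normal form has invariant factors (1,1,1,1,1,1,1,1,1,1,1).

Boundary ∂_2: C_2 → C_1 acts by ∂[p,q,r] = [q,r] − [p,r] + [p,q]. For instance
  ∂bef = ef − bf + be,
  ∂bcf = cf − bf + bc.
The resulting 18×4 matrix has rank 3, and its Smith normal form has invariant factors (1,1,1).

Now H_k = ker ∂_k / im ∂_{k+1}, so:

  H_0: rank C_0 − rank ∂_1 = 13 − 11 = 2, and the invariant factors of ∂_1 are all 1, so H_0 = Z^2.
  H_1: rank ker ∂_1 − rank ∂_2 = (18 − 11) − 3 = 4, and the invariant factors of ∂_2 are all 1, so H_1 = Z^4.
  H_2: rank ker ∂_2 − rank ∂_3 = (4 − 3) − 0 = 1, and there is no ∂_3, so H_2 = Z.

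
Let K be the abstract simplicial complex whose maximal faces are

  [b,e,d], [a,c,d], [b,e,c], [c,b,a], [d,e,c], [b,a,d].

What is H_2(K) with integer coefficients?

H_2 ≅ Z.

We work with the vertex ordering a < b < c < d < e. The simplices of K, each written with vertices in increasing order, are:

  0-simplices (5): a, b, c, d, e
  1-simplices (9): ab, ac, ad, bc, bd, be, cd, ce, de
  2-simplices (6): abc, abd, acd, bce, bde, cde

giving chain groups C_0 ≅ Z^5, C_1 ≅ Z^9, C_2 ≅ Z^6.

Boundary ∂_1: C_1 → C_0 is given by ∂[p,q] = [q] − [p]. For instance
  ∂be = e − b.
As a 5×9 matrix over Z this has rank 4, with invariant factors (1,1,1,1).

The boundary map ∂_2: C_2 → C_1 maps a triangle to the signed sum of its edges. For instance
  ∂bce = ce − be + bc,
  ∂bde = de − be + bd.
This gives a 9×6 integer matrix of rank 5; reducing to Smith normal form yields diagonal entries (1,1,1,1,1).

From H_k ≅ ker(∂_k) / im(∂_{k+1}) we obtain:

  H_2: rank ker ∂_2 − rank ∂_3 = (6 − 5) − 0 = 1, and there is no ∂_3, so H_2 ≅ Z.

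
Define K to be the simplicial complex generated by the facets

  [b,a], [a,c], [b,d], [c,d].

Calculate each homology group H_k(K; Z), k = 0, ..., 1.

H_0 = Z,  H_1 = Z.

Fix the vertex order a < b < c < d and write every simplex with vertices in increasing order. Then dim K = 1 and the simplices of K are:

  0-simplices (4): a, b, c, d
  1-simplices (4): ab, ac, bd, cd

Hence C_0 ≅ Z^4, C_1 ≅ Z^4.

Boundary ∂_1: C_1 → C_0 maps an edge to its endpoints' difference, ∂[p,q] = q − p. For instance
  ∂ab = b − a.
The 4×4 boundary matrix has rank 3 and Smith normal form diag(1,1,1).

Now H_k = ker ∂_k / im ∂_{k+1}, so:

  H_0: rank C_0 − rank ∂_1 = 4 − 3 = 1, and the invariant factors of ∂_1 are all 1, so H_0 ≅ Z.
  H_1: rank ker ∂_1 − rank ∂_2 = (4 − 3) − 0 = 1, and there is no ∂_2, so H_1 ≅ Z.

(K is a triangulation of the circle S^1.)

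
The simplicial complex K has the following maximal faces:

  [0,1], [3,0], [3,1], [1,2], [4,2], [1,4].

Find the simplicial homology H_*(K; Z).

H_0 = Z,  H_1 = Z^2.

Fix the vertex order 0 < 1 < 2 < 3 < 4 and write every simplex with vertices in increasing order. Then dim K = 1 and the simplices of K are:

  0-simplices (5): [0], [1], [2], [3], [4]
  1-simplices (6): [0,1], [0,3], [1,2], [1,3], [1,4], [2,4]

so the chain groups are C_0 ≅ Z^5, C_1 ≅ Z^6.

Boundary ∂_1: C_1 → C_0 sends each edge [p,q] (with p < q) to q − p. For instance
  ∂[0,3] = [3] − [0].
As a 5×6 matrix over Z this has rank 4, with invariant factors (1,1,1,1).

Computing H_k = (kernel of ∂_k) / (image of ∂_{k+1}):

  H_0: rank C_0 − rank ∂_1 = 5 − 4 = 1, and the invariant factors of ∂_1 are all 1, so H_0 = Z.
  H_1: rank ker ∂_1 − rank ∂_2 = (6 − 4) − 0 = 2, and there is no ∂_2, so H_1 = Z^2.

(K is a triangulation of a wedge of 2 circles.)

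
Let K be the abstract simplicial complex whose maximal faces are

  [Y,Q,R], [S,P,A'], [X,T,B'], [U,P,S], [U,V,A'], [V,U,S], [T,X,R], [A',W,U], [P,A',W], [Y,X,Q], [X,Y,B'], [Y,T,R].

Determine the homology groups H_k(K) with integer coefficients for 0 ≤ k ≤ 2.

We work with the vertex ordering P < Q < R < S < T < U < V < W < X < Y < A' < B'. The simplices of K, each written with vertices in increasing order, are:

  0-simplices (12): [P], [Q], [R], [S], [T], [U], [V], [W], [X], [Y], [A'], [B']
  1-simplices (24): (24 of them)
  2-simplices (12): [P,S,U], [P,S,A'], [P,W,A'], [Q,R,Y], [Q,X,Y], [R,T,X], [R,T,Y], [S,U,V], [T,X,B'], [U,V,A'], [U,W,A'], [X,Y,B']

giving chain groups C_0 ≅ Z^12, C_1 ≅ Z^24, C_2 ≅ Z^12.

The boundary map ∂_1: C_1 → C_0 maps an edge to its endpoints' difference, ∂[p,q] = q − p. For instance
  ∂[W,A'] = [A'] − [W].
As a 12×24 matrix over Z this has rank 10, with invariant factors (1,1,1,1,1,1,1,1,1,1).

The boundary map ∂_2: C_2 → C_1 sends each 2-simplex [p,q,r] to [q,r] − [p,r] + [p,q]. For instance
  ∂[U,V,A'] = [V,A'] − [U,A'] + [U,V],
  ∂[X,Y,B'] = [Y,B'] − [X,B'] + [X,Y].
As a 24×12 matrix over Z this has rank 12, with invariant factors (1,1,1,1,1,1,1,1,1,1,1,1).

From H_k ≅ ker(∂_k) / im(∂_{k+1}) we obtain:

  H_0: rank C_0 − rank ∂_1 = 12 − 10 = 2, and the invariant factors of ∂_1 are all 1, so H_0 = Z^2.
  H_1: rank ker ∂_1 − rank ∂_2 = (24 − 10) − 12 = 2, and the invariant factors of ∂_2 are all 1, so H_1 = Z^2.
  H_2: rank ker ∂_2 − rank ∂_3 = (12 − 12) − 0 = 0, and there is no ∂_3, so H_2 = 0.

As a check, the Euler characteristic is 12 − 24 + 12 = 0, which agrees with 2 − 2 + 0 = 0.

H_0 = Z^2,  H_1 = Z^2,  H_2 = 0.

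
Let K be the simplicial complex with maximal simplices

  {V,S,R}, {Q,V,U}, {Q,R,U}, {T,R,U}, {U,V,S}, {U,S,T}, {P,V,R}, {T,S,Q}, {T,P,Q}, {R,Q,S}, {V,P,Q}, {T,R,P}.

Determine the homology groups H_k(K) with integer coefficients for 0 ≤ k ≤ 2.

Take the total order P < Q < R < S < T < U < V on the vertex set. Then K (dimension 2) consists of the simplices:

  0-simplices (7): P, Q, R, S, T, U, V
  1-simplices (18): PQ, PR, PT, PV, QR, QS, QT, QU, QV, RS, RT, RU, RV, ST, SU, SV, TU, UV
  2-simplices (12): PQT, PQV, PRT, PRV, QRS, QRU, QST, QUV, RSV, RTU, STU, SUV

so the chain groups are C_0 ≅ Z^7, C_1 ≅ Z^18, C_2 ≅ Z^12.

The boundary map ∂_1: C_1 → C_0 sends each edge [p,q] (with p < q) to q − p. For instance
  ∂QV = V − Q.
This gives a 7×18 integer matrix of rank 6; reducing to Smith normal form yields diagonal entries (1,1,1,1,1,1).

∂_2: C_2 → C_1 sends each 2-simplex [p,q,r] to [q,r] − [p,r] + [p,q]. For instance
  ∂QRU = RU − QU + QR,
  ∂RTU = TU − RU + RT.
The resulting 18×12 matrix has rank 12, and its Smith normal form has invariant factors (1,1,1,1,1,1,1,1,1,1,1,2).

Reading off H_k = ker ∂_k / im ∂_{k+1}:

  H_0: rank C_0 − rank ∂_1 = 7 − 6 = 1, and the invariant factors of ∂_1 are all 1, so H_0 = Z.
  H_1: rank ker ∂_1 − rank ∂_2 = (18 − 6) − 12 = 0, and ∂_2 has invariant factor 2 > 1, so H_1 = Z/2.
  H_2: rank ker ∂_2 − rank ∂_3 = (12 − 12) − 0 = 0, and there is no ∂_3, so H_2 = 0.

(K is a triangulation of the real projective plane RP^2.)

H_0 = Z,  H_1 = Z/2,  H_2 = 0.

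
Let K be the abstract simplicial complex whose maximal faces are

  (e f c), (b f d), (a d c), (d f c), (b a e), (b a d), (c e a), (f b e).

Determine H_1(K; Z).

H_1 = 0.

K has 6 vertices, 12 edges, 8 triangles.
rank ∂_1 = 5, rank ∂_2 = 7 ⇒ b_1 = 12 − 5 − 7 = 0; all invariant factors of ∂_2 are 1 so no torsion. So H_1 = 0.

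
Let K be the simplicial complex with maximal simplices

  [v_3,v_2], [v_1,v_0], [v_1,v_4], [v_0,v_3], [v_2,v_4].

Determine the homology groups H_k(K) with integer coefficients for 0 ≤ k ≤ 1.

H_0 = Z,  H_1 = Z.

Fix the vertex order v_0 < v_1 < v_2 < v_3 < v_4 and write every simplex with vertices in increasing order. Then dim K = 1 and the simplices of K are:

  0-simplices (5): [v_0], [v_1], [v_2], [v_3], [v_4]
  1-simplices (5): [v_0,v_1], [v_0,v_3], [v_1,v_4], [v_2,v_3], [v_2,v_4]

giving chain groups C_0 ≅ Z^5, C_1 ≅ Z^5.

Boundary ∂_1: C_1 → C_0 maps an edge to its endpoints' difference, ∂[p,q] = q − p.
The resulting 5×5 matrix has rank 4, and its Smith normal form has invariant factors (1,1,1,1).

Now H_k = ker ∂_k / im ∂_{k+1}, so:

  H_0: rank C_0 − rank ∂_1 = 5 − 4 = 1, and the invariant factors of ∂_1 are all 1, so H_0 = Z.
  H_1: rank ker ∂_1 − rank ∂_2 = (5 − 4) − 0 = 1, and there is no ∂_2, so H_1 = Z.

As a check, the Euler characteristic is 5 − 5 = 0, which agrees with 1 − 1 = 0.
(K is a triangulation of the circle S^1.)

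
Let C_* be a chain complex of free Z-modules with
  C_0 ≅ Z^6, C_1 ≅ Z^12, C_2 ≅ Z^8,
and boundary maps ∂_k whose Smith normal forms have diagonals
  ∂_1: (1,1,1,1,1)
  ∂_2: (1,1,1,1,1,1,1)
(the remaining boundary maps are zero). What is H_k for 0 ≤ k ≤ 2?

H_0: b_0 = 6 − 0 − 5 = 1; torsion from ∂_1 factors > 1: none. So H_0 ≅ Z.
H_1: b_1 = 12 − 5 − 7 = 0; torsion from ∂_2 factors > 1: none. So H_1 ≅ 0.
H_2: b_2 = 8 − 7 − 0 = 1; torsion from ∂_3 factors > 1: none. So H_2 ≅ Z.

H_0 ≅ Z,  H_1 = 0,  H_2 ≅ Z.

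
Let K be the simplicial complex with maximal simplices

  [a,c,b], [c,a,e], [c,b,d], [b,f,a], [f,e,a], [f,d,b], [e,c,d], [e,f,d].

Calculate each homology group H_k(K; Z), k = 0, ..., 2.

H_0 = Z,  H_1 = 0,  H_2 = Z.

Fix the vertex order a < b < c < d < e < f and write every simplex with vertices in increasing order. Then dim K = 2 and the simplices of K are:

  0-simplices (6): a, b, c, d, e, f
  1-simplices (12): ab, ac, ae, af, bc, bd, bf, cd, ce, de, df, ef
  2-simplices (8): abc, abf, ace, aef, bcd, bdf, cde, def

giving chain groups C_0 ≅ Z^6, C_1 ≅ Z^12, C_2 ≅ Z^8.

Boundary ∂_1: C_1 → C_0 sends each edge [p,q] (with p < q) to q − p.
As a 6×12 matrix over Z this has rank 5, with invariant factors (1,1,1,1,1).

Boundary ∂_2: C_2 → C_1 sends each 2-simplex [p,q,r] to [q,r] − [p,r] + [p,q]. For instance
  ∂def = ef − df + de,
  ∂abc = bc − ac + ab.
This gives a 12×8 integer matrix of rank 7; reducing to Smith normal form yields diagonal entries (1,1,1,1,1,1,1).

Computing H_k = (kernel of ∂_k) / (image of ∂_{k+1}):

  H_0: rank C_0 − rank ∂_1 = 6 − 5 = 1, and the invariant factors of ∂_1 are all 1, so H_0 ≅ Z.
  H_1: rank ker ∂_1 − rank ∂_2 = (12 − 5) − 7 = 0, and the invariant factors of ∂_2 are all 1, so H_1 ≅ 0.
  H_2: rank ker ∂_2 − rank ∂_3 = (8 − 7) − 0 = 1, and there is no ∂_3, so H_2 ≅ Z.

As a check, the Euler characteristic is 6 − 12 + 8 = 2, which agrees with 1 − 0 + 1 = 2.
(K is a triangulation of the 2-sphere S^2.)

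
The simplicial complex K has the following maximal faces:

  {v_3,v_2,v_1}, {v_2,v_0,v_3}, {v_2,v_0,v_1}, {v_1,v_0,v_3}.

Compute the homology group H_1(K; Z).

Order the vertices as v_0 < v_1 < v_2 < v_3. Listing each simplex with vertices in this order, K has dimension 2 with simplices:

  0-simplices (4): [v_0], [v_1], [v_2], [v_3]
  1-simplices (6): [v_0,v_1], [v_0,v_2], [v_0,v_3], [v_1,v_2], [v_1,v_3], [v_2,v_3]
  2-simplices (4): [v_0,v_1,v_2], [v_0,v_1,v_3], [v_0,v_2,v_3], [v_1,v_2,v_3]

so the chain groups are C_0 ≅ Z^4, C_1 ≅ Z^6, C_2 ≅ Z^4.

The boundary map ∂_1: C_1 → C_0 is given by ∂[p,q] = [q] − [p]. For instance
  ∂[v_0,v_3] = [v_3] − [v_0].
The 4×6 boundary matrix has rank 3 and Smith normal form diag(1,1,1).

Boundary ∂_2: C_2 → C_1 sends each 2-simplex [p,q,r] to [q,r] − [p,r] + [p,q]. For instance
  ∂[v_0,v_1,v_2] = [v_1,v_2] − [v_0,v_2] + [v_0,v_1],
  ∂[v_0,v_1,v_3] = [v_1,v_3] − [v_0,v_3] + [v_0,v_1].
This gives a 6×4 integer matrix of rank 3; reducing to Smith normal form yields diagonal entries (1,1,1).

From H_k ≅ ker(∂_k) / im(∂_{k+1}) we obtain:

  H_1: rank ker ∂_1 − rank ∂_2 = (6 − 3) − 3 = 0, and the invariant factors of ∂_2 are all 1, so H_1 ≅ 0.

H_1 ≅ 0.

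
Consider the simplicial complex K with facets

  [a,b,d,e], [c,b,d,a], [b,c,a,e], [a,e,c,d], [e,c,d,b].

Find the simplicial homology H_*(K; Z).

Take the total order a < b < c < d < e on the vertex set. Then K (dimension 3) consists of the simplices:

  0-simplices (5): a, b, c, d, e
  1-simplices (10): ab, ac, ad, ae, bc, bd, be, cd, ce, de
  2-simplices (10): abc, abd, abe, acd, ace, ade, bcd, bce, bde, cde
  3-simplices (5): abcd, abce, abde, acde, bcde

Hence C_0 ≅ Z^5, C_1 ≅ Z^10, C_2 ≅ Z^10, C_3 ≅ Z^5.

The boundary map ∂_1: C_1 → C_0 maps an edge to its endpoints' difference, ∂[p,q] = q − p. For instance
  ∂ac = c − a.
This gives a 5×10 integer matrix of rank 4; reducing to Smith normal form yields diagonal entries (1,1,1,1).

Boundary ∂_2: C_2 → C_1 maps a triangle to the signed sum of its edges. For instance
  ∂cde = de − ce + cd,
  ∂bcd = cd − bd + bc.
The 10×10 boundary matrix has rank 6 and Smith normal form diag(1,1,1,1,1,1).

The boundary map ∂_3: C_3 → C_2 sends each 3-simplex σ to the alternating sum Σ_i (−1)^i (σ with its i-th vertex removed). For instance
  ∂abde = bde − ade + abe − abd,
  ∂bcde = cde − bde + bce − bcd.
This gives a 10×5 integer matrix of rank 4; reducing to Smith normal form yields diagonal entries (1,1,1,1).

Computing H_k = (kernel of ∂_k) / (image of ∂_{k+1}):

  H_0: rank C_0 − rank ∂_1 = 5 − 4 = 1, and the invariant factors of ∂_1 are all 1, so H_0 ≅ Z.
  H_1: rank ker ∂_1 − rank ∂_2 = (10 − 4) − 6 = 0, and the invariant factors of ∂_2 are all 1, so H_1 ≅ 0.
  H_2: rank ker ∂_2 − rank ∂_3 = (10 − 6) − 4 = 0, and the invariant factors of ∂_3 are all 1, so H_2 ≅ 0.
  H_3: rank ker ∂_3 − rank ∂_4 = (5 − 4) − 0 = 1, and there is no ∂_4, so H_3 ≅ Z.

(K is a triangulation of the 3-sphere S^3.)

H_0 = Z,  H_1 = 0,  H_2 = 0,  H_3 = Z.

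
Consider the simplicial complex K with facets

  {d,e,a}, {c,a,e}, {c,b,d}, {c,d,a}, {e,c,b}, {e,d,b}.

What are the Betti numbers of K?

b_0 = 1, b_1 = 0, b_2 = 1.

We work with the vertex ordering a < b < c < d < e. The simplices of K, each written with vertices in increasing order, are:

  0-simplices (5): a, b, c, d, e
  1-simplices (9): ac, ad, ae, bc, bd, be, cd, ce, de
  2-simplices (6): acd, ace, ade, bcd, bce, bde

giving chain groups C_0 ≅ Z^5, C_1 ≅ Z^9, C_2 ≅ Z^6.

∂_1: C_1 → C_0 maps an edge to its endpoints' difference, ∂[p,q] = q − p. For instance
  ∂ad = d − a.
This gives a 5×9 integer matrix of rank 4; reducing to Smith normal form yields diagonal entries (1,1,1,1).

The boundary map ∂_2: C_2 → C_1 maps a triangle to the signed sum of its edges. For instance
  ∂acd = cd − ad + ac,
  ∂bde = de − be + bd.
As a 9×6 matrix over Z this has rank 5, with invariant factors (1,1,1,1,1).

Computing H_k = (kernel of ∂_k) / (image of ∂_{k+1}):

  H_0: rank C_0 − rank ∂_1 = 5 − 4 = 1, and the invariant factors of ∂_1 are all 1, so H_0 ≅ Z.
  H_1: rank ker ∂_1 − rank ∂_2 = (9 − 4) − 5 = 0, and the invariant factors of ∂_2 are all 1, so H_1 ≅ 0.
  H_2: rank ker ∂_2 − rank ∂_3 = (6 − 5) − 0 = 1, and there is no ∂_3, so H_2 ≅ Z.

Hence the Betti numbers are b_0 = 1, b_1 = 0, b_2 = 1.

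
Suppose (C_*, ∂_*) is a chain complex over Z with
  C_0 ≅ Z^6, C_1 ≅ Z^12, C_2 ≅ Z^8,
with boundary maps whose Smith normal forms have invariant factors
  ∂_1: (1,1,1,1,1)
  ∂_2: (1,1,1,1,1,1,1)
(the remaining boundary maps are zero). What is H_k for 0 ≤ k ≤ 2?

H_0: b_0 = 6 − 0 − 5 = 1; torsion from ∂_1 factors > 1: none. So H_0 ≅ Z.
H_1: b_1 = 12 − 5 − 7 = 0; torsion from ∂_2 factors > 1: none. So H_1 ≅ 0.
H_2: b_2 = 8 − 7 − 0 = 1; torsion from ∂_3 factors > 1: none. So H_2 ≅ Z.

H_0 ≅ Z,  H_1 = 0,  H_2 ≅ Z.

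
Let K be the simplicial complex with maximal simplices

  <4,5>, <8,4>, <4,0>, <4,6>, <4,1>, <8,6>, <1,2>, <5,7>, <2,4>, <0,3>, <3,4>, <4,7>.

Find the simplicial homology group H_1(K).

H_1 ≅ Z^4.

Order the vertices as 0 < 1 < 2 < 3 < 4 < 5 < 6 < 7 < 8. Listing each simplex with vertices in this order, K has dimension 1 with simplices:

  0-simplices (9): [0], [1], [2], [3], [4], [5], [6], [7], [8]
  1-simplices (12): [0,3], [0,4], [1,2], [1,4], [2,4], [3,4], [4,5], [4,6], [4,7], [4,8], [5,7], [6,8]

Hence C_0 ≅ Z^9, C_1 ≅ Z^12.

The boundary map ∂_1: C_1 → C_0 sends each edge [p,q] (with p < q) to q − p. For instance
  ∂[1,4] = [4] − [1].
The resulting 9×12 matrix has rank 8, and its Smith normal form has invariant factors (1,1,1,1,1,1,1,1).

Now H_k = ker ∂_k / im ∂_{k+1}, so:

  H_1: rank ker ∂_1 − rank ∂_2 = (12 − 8) − 0 = 4, and there is no ∂_2, so H_1 = Z^4.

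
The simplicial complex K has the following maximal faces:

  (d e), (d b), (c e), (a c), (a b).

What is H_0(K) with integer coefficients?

Order the vertices as a < b < c < d < e. Listing each simplex with vertices in this order, K has dimension 1 with simplices:

  0-simplices (5): a, b, c, d, e
  1-simplices (5): ab, ac, bd, ce, de

Hence C_0 ≅ Z^5, C_1 ≅ Z^5.

∂_1: C_1 → C_0 sends each edge [p,q] (with p < q) to q − p. For instance
  ∂ab = b − a.
This gives a 5×5 integer matrix of rank 4; reducing to Smith normal form yields diagonal entries (1,1,1,1).

Computing H_k = (kernel of ∂_k) / (image of ∂_{k+1}):

  H_0: rank C_0 − rank ∂_1 = 5 − 4 = 1, and the invariant factors of ∂_1 are all 1, so H_0 = Z.

H_0 = Z.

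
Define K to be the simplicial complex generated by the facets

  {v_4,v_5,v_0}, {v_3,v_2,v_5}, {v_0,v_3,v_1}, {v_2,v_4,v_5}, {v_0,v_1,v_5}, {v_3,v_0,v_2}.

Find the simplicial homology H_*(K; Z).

Take the total order v_0 < v_1 < v_2 < v_3 < v_4 < v_5 on the vertex set. Then K (dimension 2) consists of the simplices:

  0-simplices (6): [v_0], [v_1], [v_2], [v_3], [v_4], [v_5]
  1-simplices (12): [v_0,v_1], [v_0,v_2], [v_0,v_3], [v_0,v_4], [v_0,v_5], [v_1,v_3], [v_1,v_5], [v_2,v_3], [v_2,v_4], [v_2,v_5], [v_3,v_5], [v_4,v_5]
  2-simplices (6): [v_0,v_1,v_3], [v_0,v_1,v_5], [v_0,v_2,v_3], [v_0,v_4,v_5], [v_2,v_3,v_5], [v_2,v_4,v_5]

giving chain groups C_0 ≅ Z^6, C_1 ≅ Z^12, C_2 ≅ Z^6.

The boundary map ∂_1: C_1 → C_0 maps an edge to its endpoints' difference, ∂[p,q] = q − p.
As a 6×12 matrix over Z this has rank 5, with invariant factors (1,1,1,1,1).

∂_2: C_2 → C_1 sends each 2-simplex [p,q,r] to [q,r] − [p,r] + [p,q]. For instance
  ∂[v_0,v_2,v_3] = [v_2,v_3] − [v_0,v_3] + [v_0,v_2],
  ∂[v_0,v_1,v_5] = [v_1,v_5] − [v_0,v_5] + [v_0,v_1].
The 12×6 boundary matrix has rank 6 and Smith normal form diag(1,1,1,1,1,1).

Reading off H_k = ker ∂_k / im ∂_{k+1}:

  H_0: rank C_0 − rank ∂_1 = 6 − 5 = 1, and the invariant factors of ∂_1 are all 1, so H_0 = Z.
  H_1: rank ker ∂_1 − rank ∂_2 = (12 − 5) − 6 = 1, and the invariant factors of ∂_2 are all 1, so H_1 = Z.
  H_2: rank ker ∂_2 − rank ∂_3 = (6 − 6) − 0 = 0, and there is no ∂_3, so H_2 = 0.

As a check, the Euler characteristic is 6 − 12 + 6 = 0, which agrees with 1 − 1 + 0 = 0.

H_0 ≅ Z,  H_1 ≅ Z,  H_2 = 0.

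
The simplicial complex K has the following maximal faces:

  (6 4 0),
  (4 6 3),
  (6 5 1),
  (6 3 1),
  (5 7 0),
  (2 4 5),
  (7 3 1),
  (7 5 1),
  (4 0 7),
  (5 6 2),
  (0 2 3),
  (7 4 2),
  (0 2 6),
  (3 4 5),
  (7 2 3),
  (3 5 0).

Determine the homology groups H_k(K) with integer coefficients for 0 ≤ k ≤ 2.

We work with the vertex ordering 0 < 1 < 2 < 3 < 4 < 5 < 6 < 7. The simplices of K, each written with vertices in increasing order, are:

  0-simplices (8): [0], [1], [2], [3], [4], [5], [6], [7]
  1-simplices (24): (24 of them)
  2-simplices (16): [0,2,3], [0,2,6], [0,3,5], [0,4,6], [0,4,7], [0,5,7], [1,3,6], [1,3,7], [1,5,6], [1,5,7], [2,3,7], [2,4,5], [2,4,7], [2,5,6], [3,4,5], [3,4,6]

giving chain groups C_0 ≅ Z^8, C_1 ≅ Z^24, C_2 ≅ Z^16.

∂_1: C_1 → C_0 is given by ∂[p,q] = [q] − [p]. For instance
  ∂[2,6] = [6] − [2].
The resulting 8×24 matrix has rank 7, and its Smith normal form has invariant factors (1,1,1,1,1,1,1).

∂_2: C_2 → C_1 maps a triangle to the signed sum of its edges. For instance
  ∂[1,3,6] = [3,6] − [1,6] + [1,3],
  ∂[2,4,7] = [4,7] − [2,7] + [2,4].
This gives a 24×16 integer matrix of rank 15; reducing to Smith normal form yields diagonal entries (1,1,1,1,1,1,1,1,1,1,1,1,1,1,1).

Reading off H_k = ker ∂_k / im ∂_{k+1}:

  H_0: rank C_0 − rank ∂_1 = 8 − 7 = 1, and the invariant factors of ∂_1 are all 1, so H_0 ≅ Z.
  H_1: rank ker ∂_1 − rank ∂_2 = (24 − 7) − 15 = 2, and the invariant factors of ∂_2 are all 1, so H_1 ≅ Z^2.
  H_2: rank ker ∂_2 − rank ∂_3 = (16 − 15) − 0 = 1, and there is no ∂_3, so H_2 ≅ Z.

As a check, the Euler characteristic is 8 − 24 + 16 = 0, which agrees with 1 − 2 + 1 = 0.

H_0 = Z,  H_1 = Z^2,  H_2 = Z.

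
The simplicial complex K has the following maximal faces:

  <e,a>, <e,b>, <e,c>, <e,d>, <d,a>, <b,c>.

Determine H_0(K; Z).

We work with the vertex ordering a < b < c < d < e. The simplices of K, each written with vertices in increasing order, are:

  0-simplices (5): a, b, c, d, e
  1-simplices (6): ad, ae, bc, be, ce, de

giving chain groups C_0 ≅ Z^5, C_1 ≅ Z^6.

∂_1: C_1 → C_0 sends each edge [p,q] (with p < q) to q − p. For instance
  ∂be = e − b.
The resulting 5×6 matrix has rank 4, and its Smith normal form has invariant factors (1,1,1,1).

Now H_k = ker ∂_k / im ∂_{k+1}, so:

  H_0: rank C_0 − rank ∂_1 = 5 − 4 = 1, and the invariant factors of ∂_1 are all 1, so H_0 ≅ Z.

H_0 ≅ Z.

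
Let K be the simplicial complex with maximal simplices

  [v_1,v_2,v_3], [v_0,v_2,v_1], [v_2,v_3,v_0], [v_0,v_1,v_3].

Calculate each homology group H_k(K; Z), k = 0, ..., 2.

We work with the vertex ordering v_0 < v_1 < v_2 < v_3. The simplices of K, each written with vertices in increasing order, are:

  0-simplices (4): [v_0], [v_1], [v_2], [v_3]
  1-simplices (6): [v_0,v_1], [v_0,v_2], [v_0,v_3], [v_1,v_2], [v_1,v_3], [v_2,v_3]
  2-simplices (4): [v_0,v_1,v_2], [v_0,v_1,v_3], [v_0,v_2,v_3], [v_1,v_2,v_3]

so the chain groups are C_0 ≅ Z^4, C_1 ≅ Z^6, C_2 ≅ Z^4.

The boundary map ∂_1: C_1 → C_0 sends each edge [p,q] (with p < q) to q − p. For instance
  ∂[v_0,v_3] = [v_3] − [v_0].
The 4×6 boundary matrix has rank 3 and Smith normal form diag(1,1,1).

Boundary ∂_2: C_2 → C_1 maps a triangle to the signed sum of its edges. For instance
  ∂[v_0,v_1,v_2] = [v_1,v_2] − [v_0,v_2] + [v_0,v_1],
  ∂[v_0,v_2,v_3] = [v_2,v_3] − [v_0,v_3] + [v_0,v_2].
This gives a 6×4 integer matrix of rank 3; reducing to Smith normal form yields diagonal entries (1,1,1).

Now H_k = ker ∂_k / im ∂_{k+1}, so:

  H_0: rank C_0 − rank ∂_1 = 4 − 3 = 1, and the invariant factors of ∂_1 are all 1, so H_0 ≅ Z.
  H_1: rank ker ∂_1 − rank ∂_2 = (6 − 3) − 3 = 0, and the invariant factors of ∂_2 are all 1, so H_1 ≅ 0.
  H_2: rank ker ∂_2 − rank ∂_3 = (4 − 3) − 0 = 1, and there is no ∂_3, so H_2 ≅ Z.

As a check, the Euler characteristic is 4 − 6 + 4 = 2, which agrees with 1 − 0 + 1 = 2.

H_0 ≅ Z,  H_1 = 0,  H_2 ≅ Z.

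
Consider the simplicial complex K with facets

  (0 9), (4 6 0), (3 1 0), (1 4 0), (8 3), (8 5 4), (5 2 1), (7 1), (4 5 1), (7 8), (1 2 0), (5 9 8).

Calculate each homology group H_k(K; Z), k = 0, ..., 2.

H_0 = Z,  H_1 = Z^3,  H_2 = 0.

K has 10 vertices, 20 edges, 8 triangles.
rank ∂_0 = 0, rank ∂_1 = 9 ⇒ b_0 = 10 − 0 − 9 = 1; all invariant factors of ∂_1 are 1 so no torsion. So H_0 ≅ Z.
rank ∂_1 = 9, rank ∂_2 = 8 ⇒ b_1 = 20 − 9 − 8 = 3; all invariant factors of ∂_2 are 1 so no torsion. So H_1 ≅ Z^3.
rank ∂_2 = 8, rank ∂_3 = 0 ⇒ b_2 = 8 − 8 − 0 = 0. So H_2 ≅ 0.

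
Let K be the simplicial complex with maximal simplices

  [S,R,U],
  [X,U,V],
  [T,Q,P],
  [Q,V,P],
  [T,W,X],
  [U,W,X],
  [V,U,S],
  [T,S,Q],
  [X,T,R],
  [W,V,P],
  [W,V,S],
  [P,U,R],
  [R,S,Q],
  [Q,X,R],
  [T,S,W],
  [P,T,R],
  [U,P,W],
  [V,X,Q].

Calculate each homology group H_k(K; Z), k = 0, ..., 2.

Take the total order P < Q < R < S < T < U < V < W < X on the vertex set. Then K (dimension 2) consists of the simplices:

  0-simplices (9): P, Q, R, S, T, U, V, W, X
  1-simplices (27): PQ, PR, PT, PU, PV, PW, QR, QS, QT, QV, QX, RS, RT, RU, RX, ST, SU, SV, SW, TW, TX, UV, UW, UX, VW, VX, WX
  2-simplices (18): PQT, PQV, PRT, PRU, PUW, PVW, QRS, QRX, QST, QVX, RSU, RTX, STW, SUV, SVW, TWX, UVX, UWX

giving chain groups C_0 ≅ Z^9, C_1 ≅ Z^27, C_2 ≅ Z^18.

∂_1: C_1 → C_0 maps an edge to its endpoints' difference, ∂[p,q] = q − p. For instance
  ∂VX = X − V.
As a 9×27 matrix over Z this has rank 8, with invariant factors (1,1,1,1,1,1,1,1).

Boundary ∂_2: C_2 → C_1 maps a triangle to the signed sum of its edges. For instance
  ∂RTX = TX − RX + RT,
  ∂SVW = VW − SW + SV.
This gives a 27×18 integer matrix of rank 18; reducing to Smith normal form yields diagonal entries (1,1,1,1,1,1,1,1,1,1,1,1,1,1,1,1,1,2).

Now H_k = ker ∂_k / im ∂_{k+1}, so:

  H_0: rank C_0 − rank ∂_1 = 9 − 8 = 1, and the invariant factors of ∂_1 are all 1, so H_0 = Z.
  H_1: rank ker ∂_1 − rank ∂_2 = (27 − 8) − 18 = 1, and ∂_2 has invariant factor 2 > 1, so H_1 = Z ⊕ Z_2.
  H_2: rank ker ∂_2 − rank ∂_3 = (18 − 18) − 0 = 0, and there is no ∂_3, so H_2 = 0.

H_0 = Z,  H_1 = Z ⊕ Z_2,  H_2 = 0.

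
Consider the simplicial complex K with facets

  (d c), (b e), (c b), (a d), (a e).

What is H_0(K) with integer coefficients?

Take the total order a < b < c < d < e on the vertex set. Then K (dimension 1) consists of the simplices:

  0-simplices (5): a, b, c, d, e
  1-simplices (5): ad, ae, bc, be, cd

so the chain groups are C_0 ≅ Z^5, C_1 ≅ Z^5.

Boundary ∂_1: C_1 → C_0 maps an edge to its endpoints' difference, ∂[p,q] = q − p. For instance
  ∂ad = d − a.
This gives a 5×5 integer matrix of rank 4; reducing to Smith normal form yields diagonal entries (1,1,1,1).

Computing H_k = (kernel of ∂_k) / (image of ∂_{k+1}):

  H_0: rank C_0 − rank ∂_1 = 5 − 4 = 1, and the invariant factors of ∂_1 are all 1, so H_0 ≅ Z.

H_0 = Z.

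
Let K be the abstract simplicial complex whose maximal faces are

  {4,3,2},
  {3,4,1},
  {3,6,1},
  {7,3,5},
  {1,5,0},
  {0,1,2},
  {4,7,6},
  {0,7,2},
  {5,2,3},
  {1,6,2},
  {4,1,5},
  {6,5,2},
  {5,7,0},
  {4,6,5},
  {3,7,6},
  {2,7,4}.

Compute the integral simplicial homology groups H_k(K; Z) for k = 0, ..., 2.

Fix the vertex order 0 < 1 < 2 < 3 < 4 < 5 < 6 < 7 and write every simplex with vertices in increasing order. Then dim K = 2 and the simplices of K are:

  0-simplices (8): [0], [1], [2], [3], [4], [5], [6], [7]
  1-simplices (24): (24 of them)
  2-simplices (16): [0,1,2], [0,1,5], [0,2,7], [0,5,7], [1,2,6], [1,3,4], [1,3,6], [1,4,5], [2,3,4], [2,3,5], [2,4,7], [2,5,6], [3,5,7], [3,6,7], [4,5,6], [4,6,7]

Hence C_0 ≅ Z^8, C_1 ≅ Z^24, C_2 ≅ Z^16.

The boundary map ∂_1: C_1 → C_0 sends each edge [p,q] (with p < q) to q − p.
The 8×24 boundary matrix has rank 7 and Smith normal form diag(1,1,1,1,1,1,1).

Boundary ∂_2: C_2 → C_1 acts by ∂[p,q,r] = [q,r] − [p,r] + [p,q]. For instance
  ∂[1,2,6] = [2,6] − [1,6] + [1,2],
  ∂[0,1,2] = [1,2] − [0,2] + [0,1].
The 24×16 boundary matrix has rank 15 and Smith normal form diag(1,1,1,1,1,1,1,1,1,1,1,1,1,1,1).

Computing H_k = (kernel of ∂_k) / (image of ∂_{k+1}):

  H_0: rank C_0 − rank ∂_1 = 8 − 7 = 1, and the invariant factors of ∂_1 are all 1, so H_0 ≅ Z.
  H_1: rank ker ∂_1 − rank ∂_2 = (24 − 7) − 15 = 2, and the invariant factors of ∂_2 are all 1, so H_1 ≅ Z^2.
  H_2: rank ker ∂_2 − rank ∂_3 = (16 − 15) − 0 = 1, and there is no ∂_3, so H_2 ≅ Z.

H_0 ≅ Z,  H_1 ≅ Z^2,  H_2 ≅ Z.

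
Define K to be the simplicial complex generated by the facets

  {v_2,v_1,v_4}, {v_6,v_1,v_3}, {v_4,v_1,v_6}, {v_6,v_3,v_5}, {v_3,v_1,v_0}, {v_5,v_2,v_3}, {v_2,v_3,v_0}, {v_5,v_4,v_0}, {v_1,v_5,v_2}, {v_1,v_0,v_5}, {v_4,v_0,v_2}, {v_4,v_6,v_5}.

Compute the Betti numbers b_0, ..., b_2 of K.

b_0 = 1, b_1 = 0, b_2 = 0.

K has 7 vertices, 18 edges, 12 triangles.
rank ∂_0 = 0, rank ∂_1 = 6 ⇒ b_0 = 7 − 0 − 6 = 1; all invariant factors of ∂_1 are 1 so no torsion. So H_0 ≅ Z.
rank ∂_1 = 6, rank ∂_2 = 12 ⇒ b_1 = 18 − 6 − 12 = 0; ∂_2 has invariant factor(s) [2] giving torsion. So H_1 ≅ Z/2Z.
rank ∂_2 = 12, rank ∂_3 = 0 ⇒ b_2 = 12 − 12 − 0 = 0. So H_2 ≅ 0.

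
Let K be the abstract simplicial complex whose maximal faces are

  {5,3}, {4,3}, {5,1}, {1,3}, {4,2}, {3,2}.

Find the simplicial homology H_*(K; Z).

H_0 = Z,  H_1 = Z^2.

Fix the vertex order 1 < 2 < 3 < 4 < 5 and write every simplex with vertices in increasing order. Then dim K = 1 and the simplices of K are:

  0-simplices (5): [1], [2], [3], [4], [5]
  1-simplices (6): [1,3], [1,5], [2,3], [2,4], [3,4], [3,5]

giving chain groups C_0 ≅ Z^5, C_1 ≅ Z^6.

The boundary map ∂_1: C_1 → C_0 maps an edge to its endpoints' difference, ∂[p,q] = q − p.
This gives a 5×6 integer matrix of rank 4; reducing to Smith normal form yields diagonal entries (1,1,1,1).

Computing H_k = (kernel of ∂_k) / (image of ∂_{k+1}):

  H_0: rank C_0 − rank ∂_1 = 5 − 4 = 1, and the invariant factors of ∂_1 are all 1, so H_0 ≅ Z.
  H_1: rank ker ∂_1 − rank ∂_2 = (6 − 4) − 0 = 2, and there is no ∂_2, so H_1 ≅ Z^2.

As a check, the Euler characteristic is 5 − 6 = -1, which agrees with 1 − 2 = -1.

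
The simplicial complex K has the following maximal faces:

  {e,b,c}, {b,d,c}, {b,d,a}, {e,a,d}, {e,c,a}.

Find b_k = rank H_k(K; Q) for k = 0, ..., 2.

b_0 = 1, b_1 = 1, b_2 = 0.

K has 5 vertices, 10 edges, 5 triangles.
rank ∂_0 = 0, rank ∂_1 = 4 ⇒ b_0 = 5 − 0 − 4 = 1; all invariant factors of ∂_1 are 1 so no torsion. So H_0 = Z.
rank ∂_1 = 4, rank ∂_2 = 5 ⇒ b_1 = 10 − 4 − 5 = 1; all invariant factors of ∂_2 are 1 so no torsion. So H_1 = Z.
rank ∂_2 = 5, rank ∂_3 = 0 ⇒ b_2 = 5 − 5 − 0 = 0. So H_2 = 0.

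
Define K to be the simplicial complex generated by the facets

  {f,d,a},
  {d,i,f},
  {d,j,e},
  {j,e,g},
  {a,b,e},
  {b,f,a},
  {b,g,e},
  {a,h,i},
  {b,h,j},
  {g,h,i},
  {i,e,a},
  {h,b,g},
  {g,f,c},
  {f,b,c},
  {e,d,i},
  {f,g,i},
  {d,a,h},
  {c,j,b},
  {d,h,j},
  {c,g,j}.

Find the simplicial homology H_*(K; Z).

We work with the vertex ordering a < b < c < d < e < f < g < h < i < j. The simplices of K, each written with vertices in increasing order, are:

  0-simplices (10): a, b, c, d, e, f, g, h, i, j
  1-simplices (30): ab, ad, ae, af, ah, ai, bc, be, bf, bg, bh, bj, cf, cg, cj, de, df, dh, di, dj, eg, ei, ej, fg, fi, gh, gi, gj, hi, hj
  2-simplices (20): abe, abf, adf, adh, aei, ahi, bcf, bcj, beg, bgh, bhj, cfg, cgj, dei, dej, dfi, dhj, egj, fgi, ghi

so the chain groups are C_0 ≅ Z^10, C_1 ≅ Z^30, C_2 ≅ Z^20.

The boundary map ∂_1: C_1 → C_0 maps an edge to its endpoints' difference, ∂[p,q] = q − p. For instance
  ∂df = f − d.
The resulting 10×30 matrix has rank 9, and its Smith normal form has invariant factors (1,1,1,1,1,1,1,1,1).

The boundary map ∂_2: C_2 → C_1 sends each 2-simplex [p,q,r] to [q,r] − [p,r] + [p,q]. For instance
  ∂dfi = fi − di + df,
  ∂cfg = fg − cg + cf.
The 30×20 boundary matrix has rank 20 and Smith normal form diag(1,1,1,1,1,1,1,1,1,1,1,1,1,1,1,1,1,1,1,2).

Now H_k = ker ∂_k / im ∂_{k+1}, so:

  H_0: rank C_0 − rank ∂_1 = 10 − 9 = 1, and the invariant factors of ∂_1 are all 1, so H_0 ≅ Z.
  H_1: rank ker ∂_1 − rank ∂_2 = (30 − 9) − 20 = 1, and ∂_2 has invariant factor 2 > 1, so H_1 ≅ Z ⊕ Z/2Z.
  H_2: rank ker ∂_2 − rank ∂_3 = (20 − 20) − 0 = 0, and there is no ∂_3, so H_2 ≅ 0.

H_0 ≅ Z,  H_1 ≅ Z ⊕ Z/2Z,  H_2 = 0.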